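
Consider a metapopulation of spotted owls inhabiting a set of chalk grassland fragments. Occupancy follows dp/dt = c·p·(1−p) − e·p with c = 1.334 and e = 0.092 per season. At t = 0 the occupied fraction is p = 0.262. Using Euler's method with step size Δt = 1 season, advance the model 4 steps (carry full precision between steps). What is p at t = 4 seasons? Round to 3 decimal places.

Update rule: p ← p + [c·p·(1−p) − e·p]·Δt with Δt = 1.
t = 1: p = 0.26200 + (+0.23383) = 0.49583
t = 2: p = 0.49583 + (+0.28786) = 0.78369
t = 3: p = 0.78369 + (+0.15404) = 0.93773
t = 4: p = 0.93773 + (-0.00838) = 0.92935

0.929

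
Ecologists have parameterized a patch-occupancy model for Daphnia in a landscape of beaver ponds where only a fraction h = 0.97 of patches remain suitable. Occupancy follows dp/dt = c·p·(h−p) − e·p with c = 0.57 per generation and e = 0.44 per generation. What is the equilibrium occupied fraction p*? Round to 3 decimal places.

0.198

Setting dp/dt = 0 and dividing by p* gives c·(h−p*) = e.
So p* = h − e/c = 0.97 − 0.44/0.57 = 0.97 − 0.7719 = 0.1981.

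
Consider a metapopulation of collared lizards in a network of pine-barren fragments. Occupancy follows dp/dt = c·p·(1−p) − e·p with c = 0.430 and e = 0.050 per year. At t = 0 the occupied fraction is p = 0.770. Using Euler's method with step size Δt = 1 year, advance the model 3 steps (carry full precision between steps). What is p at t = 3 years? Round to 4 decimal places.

Update rule: p ← p + [c·p·(1−p) − e·p]·Δt with Δt = 1.
step 1: Δp = +0.03765, p = 0.80765
step 2: Δp = +0.02642, p = 0.83407
step 3: Δp = +0.01781, p = 0.85188

0.8519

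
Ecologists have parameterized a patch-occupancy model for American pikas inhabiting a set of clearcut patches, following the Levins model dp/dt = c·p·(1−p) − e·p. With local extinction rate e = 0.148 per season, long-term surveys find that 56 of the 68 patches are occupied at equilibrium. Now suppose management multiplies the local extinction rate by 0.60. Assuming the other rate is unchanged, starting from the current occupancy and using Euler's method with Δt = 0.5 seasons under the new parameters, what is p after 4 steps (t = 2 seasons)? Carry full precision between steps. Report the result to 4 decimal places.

Observed p* = 56/68 = 0.82353.
Balance c(1−p*) = e gives c = e/(1 − 0.82353) = 0.148/0.17647 = 0.83867.
Starting from p₀ = 0.82353; update p ← p + (dp/dt)·Δt with the new parameters.
p: 0.82353 → 0.84791  (Δp = +0.02438)
p: 0.84791 → 0.86434  (Δp = +0.01643)
p: 0.86434 → 0.87513  (Δp = +0.01079)
p: 0.87513 → 0.88210  (Δp = +0.00697)

0.8821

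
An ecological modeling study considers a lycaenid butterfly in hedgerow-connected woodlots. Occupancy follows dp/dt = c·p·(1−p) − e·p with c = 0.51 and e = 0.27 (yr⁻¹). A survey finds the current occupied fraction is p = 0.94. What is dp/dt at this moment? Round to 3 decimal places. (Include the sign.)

-0.225

Colonization term: c·p·(1−p) = 0.51×0.94×0.0600 = 0.02876.
Extinction term: e·p = 0.25380.
dp/dt = 0.02876 − 0.25380 = -0.22504.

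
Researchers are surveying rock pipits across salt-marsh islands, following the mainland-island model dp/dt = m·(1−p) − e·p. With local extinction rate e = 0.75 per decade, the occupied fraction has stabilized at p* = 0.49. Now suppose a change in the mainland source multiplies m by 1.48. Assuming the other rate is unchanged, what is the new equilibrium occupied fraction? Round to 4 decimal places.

0.5871

Balance m(1−p*) = e·p* gives m = e·p*/(1−p*) = 0.75×0.49000/0.51000 = 0.72059.
New p* = m/(m+e) = 1.06647/(1.06647+0.75000) = 0.58711.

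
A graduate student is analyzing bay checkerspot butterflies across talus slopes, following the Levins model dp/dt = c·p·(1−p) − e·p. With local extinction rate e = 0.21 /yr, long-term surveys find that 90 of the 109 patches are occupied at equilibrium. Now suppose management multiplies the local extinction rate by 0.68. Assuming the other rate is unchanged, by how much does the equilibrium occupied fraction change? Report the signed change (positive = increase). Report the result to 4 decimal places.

Observed p* = 90/109 = 0.82569.
Balance c(1−p*) = e gives c = e/(1 − 0.82569) = 0.21/0.17431 = 1.20475.
New p* = 1 − e/c = 1 − 0.14280/1.20475 = 0.88147.
Δp* = 0.88147 − 0.82569 = +0.05578.

0.0558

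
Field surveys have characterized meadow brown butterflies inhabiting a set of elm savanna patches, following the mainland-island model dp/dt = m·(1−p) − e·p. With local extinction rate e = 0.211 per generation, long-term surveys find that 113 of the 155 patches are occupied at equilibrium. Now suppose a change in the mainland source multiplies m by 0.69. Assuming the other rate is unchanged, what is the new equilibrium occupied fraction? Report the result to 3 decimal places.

0.650

Observed p* = 113/155 = 0.72903.
Balance m(1−p*) = e·p* gives m = e·p*/(1−p*) = 0.211×0.72903/0.27097 = 0.56768.
New p* = m/(m+e) = 0.39170/(0.39170+0.21100) = 0.64991.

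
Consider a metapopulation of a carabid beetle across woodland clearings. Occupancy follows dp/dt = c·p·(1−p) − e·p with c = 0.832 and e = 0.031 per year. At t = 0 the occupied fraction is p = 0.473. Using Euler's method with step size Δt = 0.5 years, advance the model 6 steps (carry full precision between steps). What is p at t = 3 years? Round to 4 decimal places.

0.8991

Update rule: p ← p + [c·p·(1−p) − e·p]·Δt with Δt = 0.5.
p: 0.47300 → 0.56937  (Δp = +0.09637)
p: 0.56937 → 0.66254  (Δp = +0.09317)
p: 0.66254 → 0.74528  (Δp = +0.08274)
p: 0.74528 → 0.81270  (Δp = +0.06742)
p: 0.81270 → 0.86343  (Δp = +0.05073)
p: 0.86343 → 0.89910  (Δp = +0.03567)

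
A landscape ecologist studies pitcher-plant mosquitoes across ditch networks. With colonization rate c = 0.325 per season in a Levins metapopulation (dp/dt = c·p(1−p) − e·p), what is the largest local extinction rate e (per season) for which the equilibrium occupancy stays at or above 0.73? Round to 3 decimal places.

1 − e/c ≥ 0.73 ⇒ e ≤ c(1 − 0.73) = 0.325 × 0.2700.
e_max = 0.0878.

0.088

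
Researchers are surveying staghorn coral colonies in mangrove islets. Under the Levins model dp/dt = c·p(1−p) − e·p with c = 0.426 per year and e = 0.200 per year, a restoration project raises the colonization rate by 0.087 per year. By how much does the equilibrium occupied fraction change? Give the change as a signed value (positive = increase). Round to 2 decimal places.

0.08

Before: p* = 1 − 0.200/0.426 = 0.5305.
After the change, c = 0.513, e = 0.2, so p* = 1 − 0.2/0.513 = 0.6101.
Δp* = 0.6101 − 0.5305 = +0.0796.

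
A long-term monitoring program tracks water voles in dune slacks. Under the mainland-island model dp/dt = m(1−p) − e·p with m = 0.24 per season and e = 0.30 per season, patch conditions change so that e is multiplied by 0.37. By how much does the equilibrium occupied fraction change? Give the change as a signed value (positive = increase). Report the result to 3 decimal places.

0.239

Before: p* = 0.24/(0.24+0.30) = 0.4444.
After: m = 0.24, e = 0.111; p* = 0.24/0.3510 = 0.6838.
Δp* = 0.6838 − 0.4444 = +0.2393.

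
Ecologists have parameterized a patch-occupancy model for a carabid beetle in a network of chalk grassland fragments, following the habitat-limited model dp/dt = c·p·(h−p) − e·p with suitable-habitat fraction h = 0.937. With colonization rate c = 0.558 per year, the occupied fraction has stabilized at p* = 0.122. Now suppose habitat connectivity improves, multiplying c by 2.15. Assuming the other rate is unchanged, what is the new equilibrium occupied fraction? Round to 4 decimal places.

0.5579

Balance c(h−p*) = e gives e = 0.558×(0.937 − 0.12200) = 0.45477.
New p* = 0.937 − e/c = 0.937 − 0.45477/1.19970 = 0.55793.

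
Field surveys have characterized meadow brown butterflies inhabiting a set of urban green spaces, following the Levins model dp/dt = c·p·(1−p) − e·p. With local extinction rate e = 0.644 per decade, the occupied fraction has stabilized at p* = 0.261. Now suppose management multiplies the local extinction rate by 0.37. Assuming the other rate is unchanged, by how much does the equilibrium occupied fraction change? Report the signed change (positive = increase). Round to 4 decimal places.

0.4656

Balance c(1−p*) = e gives c = e/(1 − 0.26100) = 0.644/0.73900 = 0.87145.
New p* = 1 − e/c = 1 − 0.23828/0.87145 = 0.72657.
Δp* = 0.72657 − 0.26100 = +0.46557.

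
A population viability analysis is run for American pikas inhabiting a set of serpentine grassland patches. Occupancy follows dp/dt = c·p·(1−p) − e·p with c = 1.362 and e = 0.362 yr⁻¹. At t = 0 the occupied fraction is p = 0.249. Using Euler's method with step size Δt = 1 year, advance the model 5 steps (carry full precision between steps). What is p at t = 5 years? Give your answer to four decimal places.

0.7342

Update rule: p ← p + [c·p·(1−p) − e·p]·Δt with Δt = 1.
t = 1: p = 0.24900 + (+0.16455) = 0.41355
t = 2: p = 0.41355 + (+0.18062) = 0.59417
t = 3: p = 0.59417 + (+0.11333) = 0.70750
t = 4: p = 0.70750 + (+0.02574) = 0.73324
t = 5: p = 0.73324 + (+0.00097) = 0.73421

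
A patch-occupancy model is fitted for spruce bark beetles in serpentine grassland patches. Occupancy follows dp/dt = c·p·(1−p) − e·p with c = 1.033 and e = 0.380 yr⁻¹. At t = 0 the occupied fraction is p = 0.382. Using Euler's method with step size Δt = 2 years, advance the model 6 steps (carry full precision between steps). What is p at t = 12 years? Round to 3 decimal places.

0.632

Update rule: p ← p + [c·p·(1−p) − e·p]·Δt with Δt = 2.
step 1: Δp = +0.19741, p = 0.57941
step 2: Δp = +0.06312, p = 0.64253
step 3: Δp = -0.01379, p = 0.62874
step 4: Δp = +0.00442, p = 0.63316
step 5: Δp = -0.00133, p = 0.63183
step 6: Δp = +0.00041, p = 0.63224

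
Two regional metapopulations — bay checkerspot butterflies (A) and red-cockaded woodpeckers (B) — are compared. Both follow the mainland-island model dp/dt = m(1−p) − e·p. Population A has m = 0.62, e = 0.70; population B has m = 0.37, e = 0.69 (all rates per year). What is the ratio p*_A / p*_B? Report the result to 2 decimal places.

A: p*_A = m/(m+e) = 0.62/1.3200 = 0.4697.
B: p*_B = 0.37/1.0600 = 0.3491.
p*_A / p*_B = 0.4697/0.3491 = 1.3456.

1.35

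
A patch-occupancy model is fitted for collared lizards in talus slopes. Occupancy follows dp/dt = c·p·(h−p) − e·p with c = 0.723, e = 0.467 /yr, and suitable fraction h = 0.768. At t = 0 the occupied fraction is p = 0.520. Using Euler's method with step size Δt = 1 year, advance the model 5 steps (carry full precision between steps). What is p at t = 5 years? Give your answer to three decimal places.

Update rule: p ← p + [c·p·(h−p) − e·p]·Δt with Δt = 1.
  1  |  dp/dt·Δt = -0.149602  |  p_1 = 0.370398
  2  |  dp/dt·Δt = -0.066499  |  p_2 = 0.303899
  3  |  dp/dt·Δt = -0.039949  |  p_3 = 0.263950
  4  |  dp/dt·Δt = -0.027074  |  p_4 = 0.236876
  5  |  dp/dt·Δt = -0.019660  |  p_5 = 0.217216

0.217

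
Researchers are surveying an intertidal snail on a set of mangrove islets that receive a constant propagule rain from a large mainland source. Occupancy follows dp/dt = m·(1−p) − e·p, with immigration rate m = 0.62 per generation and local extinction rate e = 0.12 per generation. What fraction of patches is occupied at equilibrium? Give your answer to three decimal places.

0.838

Setting dp/dt = 0: m − m·p* = e·p*, so m = (m+e)·p*.
p* = m/(m+e) = 0.62/(0.62+0.12) = 0.62/0.7400 = 0.8378.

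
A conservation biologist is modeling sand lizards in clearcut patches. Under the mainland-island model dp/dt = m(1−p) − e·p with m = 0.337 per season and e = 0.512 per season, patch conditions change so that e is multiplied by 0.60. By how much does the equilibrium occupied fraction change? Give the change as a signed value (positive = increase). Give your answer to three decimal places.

Before: p* = 0.337/(0.337+0.512) = 0.3969.
After: m = 0.337, e = 0.3072; p* = 0.337/0.6442 = 0.5231.
Δp* = 0.5231 − 0.3969 = +0.1262.

0.126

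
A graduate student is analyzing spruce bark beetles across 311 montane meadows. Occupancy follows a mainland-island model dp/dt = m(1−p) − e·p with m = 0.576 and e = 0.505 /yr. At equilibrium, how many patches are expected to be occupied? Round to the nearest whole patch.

166

p* = m/(m+e) = 0.576/1.0810 = 0.5328.
Expected occupied patches = N × p* = 311 × 0.5328 = 165.71 ≈ 166.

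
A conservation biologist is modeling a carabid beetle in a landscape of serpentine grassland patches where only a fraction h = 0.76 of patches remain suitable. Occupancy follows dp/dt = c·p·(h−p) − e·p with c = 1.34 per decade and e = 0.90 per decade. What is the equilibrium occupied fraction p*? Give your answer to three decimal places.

0.088

Setting dp/dt = 0 and dividing by p* gives c·(h−p*) = e.
So p* = h − e/c = 0.76 − 0.90/1.34 = 0.76 − 0.6716 = 0.0884.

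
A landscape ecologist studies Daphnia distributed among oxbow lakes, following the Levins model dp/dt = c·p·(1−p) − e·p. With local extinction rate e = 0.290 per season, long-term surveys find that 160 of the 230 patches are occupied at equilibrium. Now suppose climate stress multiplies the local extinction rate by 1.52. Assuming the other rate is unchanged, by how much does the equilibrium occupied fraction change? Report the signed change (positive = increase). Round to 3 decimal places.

Observed p* = 160/230 = 0.69565.
Balance c(1−p*) = e gives c = e/(1 − 0.69565) = 0.290/0.30435 = 0.95285.
New p* = 1 − e/c = 1 − 0.44080/0.95285 = 0.53739.
Δp* = 0.53739 − 0.69565 = -0.15826.

-0.158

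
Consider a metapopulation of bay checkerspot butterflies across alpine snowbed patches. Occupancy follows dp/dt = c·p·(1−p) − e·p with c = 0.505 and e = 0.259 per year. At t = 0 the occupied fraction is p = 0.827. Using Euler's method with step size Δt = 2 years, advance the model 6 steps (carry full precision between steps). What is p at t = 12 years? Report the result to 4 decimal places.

Update rule: p ← p + [c·p·(1−p) − e·p]·Δt with Δt = 2.
  1  |  dp/dt·Δt = -0.283884  |  p_1 = 0.543116
  2  |  dp/dt·Δt = -0.030711  |  p_2 = 0.512404
  3  |  dp/dt·Δt = -0.013081  |  p_3 = 0.499323
  4  |  dp/dt·Δt = -0.006150  |  p_4 = 0.493173
  5  |  dp/dt·Δt = -0.003011  |  p_5 = 0.490163
  6  |  dp/dt·Δt = -0.001502  |  p_6 = 0.488661

0.4887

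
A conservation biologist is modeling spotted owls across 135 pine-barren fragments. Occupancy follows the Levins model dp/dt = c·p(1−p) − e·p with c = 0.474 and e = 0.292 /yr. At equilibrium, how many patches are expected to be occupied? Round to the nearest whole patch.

52

p* = 1 − e/c = 1 − 0.292/0.474 = 0.3840.
Expected occupied patches = N × p* = 135 × 0.3840 = 51.84 ≈ 52.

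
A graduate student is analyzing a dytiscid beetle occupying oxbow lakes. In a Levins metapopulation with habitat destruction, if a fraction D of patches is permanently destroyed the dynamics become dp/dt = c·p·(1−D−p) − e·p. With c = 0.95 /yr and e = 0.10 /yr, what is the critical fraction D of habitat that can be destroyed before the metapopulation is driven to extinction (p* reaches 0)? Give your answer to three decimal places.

0.895

The nontrivial equilibrium is p* = (1−D) − e/c; extinction occurs when this hits zero.
So D_crit = 1 − e/c = 1 − 0.10/0.95 = 1 − 0.1053 = 0.8947.
This equals the undisturbed p*, a classic result of Lande's extension.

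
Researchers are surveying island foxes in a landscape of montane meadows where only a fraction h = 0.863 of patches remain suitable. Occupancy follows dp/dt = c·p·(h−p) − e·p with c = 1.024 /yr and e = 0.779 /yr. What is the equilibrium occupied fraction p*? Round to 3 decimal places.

Setting dp/dt = 0 and dividing by p* gives c·(h−p*) = e.
So p* = h − e/c = 0.863 − 0.779/1.024 = 0.863 − 0.7607 = 0.1023.

0.102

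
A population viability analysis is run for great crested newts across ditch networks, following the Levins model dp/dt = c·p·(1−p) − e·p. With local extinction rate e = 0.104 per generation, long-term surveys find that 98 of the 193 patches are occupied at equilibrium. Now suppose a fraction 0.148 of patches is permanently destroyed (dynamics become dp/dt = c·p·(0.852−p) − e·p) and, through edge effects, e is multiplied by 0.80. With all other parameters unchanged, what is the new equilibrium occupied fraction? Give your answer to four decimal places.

0.4582

Observed p* = 98/193 = 0.50777.
Balance c(1−p*) = e gives c = e/(1 − 0.50777) = 0.104/0.49223 = 0.21128.
New p* = 0.852 − e/c = 0.852 − 0.08320/0.21128 = 0.45821.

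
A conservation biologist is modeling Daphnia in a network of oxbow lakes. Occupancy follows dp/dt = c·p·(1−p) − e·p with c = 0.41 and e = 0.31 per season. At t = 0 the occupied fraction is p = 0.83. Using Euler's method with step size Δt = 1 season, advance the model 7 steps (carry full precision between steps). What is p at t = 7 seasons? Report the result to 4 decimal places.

Update rule: p ← p + [c·p·(1−p) − e·p]·Δt with Δt = 1.
  1  |  dp/dt·Δt = -0.199449  |  p_1 = 0.630551
  2  |  dp/dt·Δt = -0.099959  |  p_2 = 0.530592
  3  |  dp/dt·Δt = -0.062367  |  p_3 = 0.468225
  4  |  dp/dt·Δt = -0.043064  |  p_4 = 0.425161
  5  |  dp/dt·Δt = -0.031596  |  p_5 = 0.393565
  6  |  dp/dt·Δt = -0.024150  |  p_6 = 0.369415
  7  |  dp/dt·Δt = -0.019010  |  p_7 = 0.350405

0.3504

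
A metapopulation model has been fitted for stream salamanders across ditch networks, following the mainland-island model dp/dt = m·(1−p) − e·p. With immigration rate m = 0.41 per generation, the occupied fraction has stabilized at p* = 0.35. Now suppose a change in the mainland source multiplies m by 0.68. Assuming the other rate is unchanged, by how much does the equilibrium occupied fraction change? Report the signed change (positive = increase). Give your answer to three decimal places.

-0.082

Balance m(1−p*) = e·p* gives e = m(1−p*)/p* = 0.41×0.65000/0.35000 = 0.76143.
New p* = m/(m+e) = 0.27880/(0.27880+0.76143) = 0.26802.
Δp* = 0.26802 − 0.35000 = -0.08198.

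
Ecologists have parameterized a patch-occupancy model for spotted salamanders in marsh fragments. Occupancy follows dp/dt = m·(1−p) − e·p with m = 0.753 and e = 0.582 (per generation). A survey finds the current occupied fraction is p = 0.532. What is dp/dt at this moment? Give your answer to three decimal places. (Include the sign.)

Colonization term: m·(1−p) = 0.753×0.4680 = 0.35240.
Extinction term: e·p = 0.30962.
dp/dt = 0.35240 − 0.30962 = 0.04278.

0.043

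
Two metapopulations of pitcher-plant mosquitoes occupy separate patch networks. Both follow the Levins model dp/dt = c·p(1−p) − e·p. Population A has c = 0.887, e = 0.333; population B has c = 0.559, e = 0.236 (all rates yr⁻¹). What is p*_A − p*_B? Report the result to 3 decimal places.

A: p*_A = 1 − 0.333/0.887 = 0.6246.
B: p*_B = 1 − 0.236/0.559 = 0.5778.
p*_A − p*_B = 0.6246 − 0.5778 = 0.0468.

0.047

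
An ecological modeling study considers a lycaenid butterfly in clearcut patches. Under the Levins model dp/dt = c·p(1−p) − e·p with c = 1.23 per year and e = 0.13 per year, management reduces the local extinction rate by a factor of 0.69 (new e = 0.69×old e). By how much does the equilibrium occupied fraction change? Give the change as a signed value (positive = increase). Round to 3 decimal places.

Before: p* = 1 − 0.13/1.23 = 0.8943.
After the change, c = 1.23, e = 0.0897, so p* = 1 − 0.0897/1.23 = 0.9271.
Δp* = 0.9271 − 0.8943 = +0.0328.

0.033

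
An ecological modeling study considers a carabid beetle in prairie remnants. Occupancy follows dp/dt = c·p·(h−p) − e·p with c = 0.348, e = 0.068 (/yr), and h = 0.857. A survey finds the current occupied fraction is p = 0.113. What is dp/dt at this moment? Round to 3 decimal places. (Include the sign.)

Colonization term: c·p·(h−p) = 0.348×0.113×0.7440 = 0.02926.
Extinction term: e·p = 0.00768.
dp/dt = 0.02926 − 0.00768 = 0.02157.

0.022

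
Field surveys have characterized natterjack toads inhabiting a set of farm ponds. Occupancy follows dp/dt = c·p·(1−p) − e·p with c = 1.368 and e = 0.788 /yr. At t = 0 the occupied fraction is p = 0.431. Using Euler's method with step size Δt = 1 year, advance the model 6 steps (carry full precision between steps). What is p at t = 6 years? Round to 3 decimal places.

0.424

Update rule: p ← p + [c·p·(1−p) − e·p]·Δt with Δt = 1.
  1  |  dp/dt·Δt = -0.004141  |  p_1 = 0.426859
  2  |  dp/dt·Δt = -0.001683  |  p_2 = 0.425176
  3  |  dp/dt·Δt = -0.000698  |  p_3 = 0.424478
  4  |  dp/dt·Δt = -0.000291  |  p_4 = 0.424187
  5  |  dp/dt·Δt = -0.000122  |  p_5 = 0.424065
  6  |  dp/dt·Δt = -0.000051  |  p_6 = 0.424014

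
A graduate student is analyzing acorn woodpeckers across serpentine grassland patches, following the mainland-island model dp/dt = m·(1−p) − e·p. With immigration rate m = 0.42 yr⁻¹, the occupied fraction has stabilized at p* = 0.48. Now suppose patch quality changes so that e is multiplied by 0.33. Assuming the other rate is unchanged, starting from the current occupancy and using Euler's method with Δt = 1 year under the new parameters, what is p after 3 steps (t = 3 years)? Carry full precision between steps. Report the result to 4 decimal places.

0.7163

Balance m(1−p*) = e·p* gives e = m(1−p*)/p* = 0.42×0.52000/0.48000 = 0.45500.
Starting from p₀ = 0.48000; update p ← p + (dp/dt)·Δt with the new parameters.
t = 1: p = 0.48000 + (+0.14633) = 0.62633
t = 2: p = 0.62633 + (+0.06290) = 0.68923
t = 3: p = 0.68923 + (+0.02704) = 0.71626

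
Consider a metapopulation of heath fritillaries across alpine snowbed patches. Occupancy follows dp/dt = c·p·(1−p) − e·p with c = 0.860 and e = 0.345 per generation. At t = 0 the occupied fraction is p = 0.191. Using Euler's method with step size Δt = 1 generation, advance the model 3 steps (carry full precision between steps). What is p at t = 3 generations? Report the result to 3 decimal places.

0.410

Update rule: p ← p + [c·p·(1−p) − e·p]·Δt with Δt = 1.
t = 1: p = 0.19100 + (+0.06699) = 0.25799
t = 2: p = 0.25799 + (+0.07562) = 0.33362
t = 3: p = 0.33362 + (+0.07609) = 0.40971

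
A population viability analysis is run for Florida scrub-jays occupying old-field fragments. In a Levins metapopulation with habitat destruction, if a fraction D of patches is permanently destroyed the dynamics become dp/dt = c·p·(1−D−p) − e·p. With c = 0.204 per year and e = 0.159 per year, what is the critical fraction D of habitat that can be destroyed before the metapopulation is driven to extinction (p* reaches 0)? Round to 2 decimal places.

The nontrivial equilibrium is p* = (1−D) − e/c; extinction occurs when this hits zero.
So D_crit = 1 − e/c = 1 − 0.159/0.204 = 1 − 0.7794 = 0.2206.
This equals the undisturbed p*, a classic result of Lande's extension.

0.22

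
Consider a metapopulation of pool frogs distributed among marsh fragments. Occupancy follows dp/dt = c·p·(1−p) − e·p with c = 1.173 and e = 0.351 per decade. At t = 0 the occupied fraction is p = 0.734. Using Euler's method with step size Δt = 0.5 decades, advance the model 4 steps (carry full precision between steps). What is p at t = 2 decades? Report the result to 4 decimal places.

0.7045

Update rule: p ← p + [c·p·(1−p) − e·p]·Δt with Δt = 0.5.
  1  |  dp/dt·Δt = -0.014306  |  p_1 = 0.719694
  2  |  dp/dt·Δt = -0.007989  |  p_2 = 0.711705
  3  |  dp/dt·Δt = -0.004565  |  p_3 = 0.707139
  4  |  dp/dt·Δt = -0.002643  |  p_4 = 0.704497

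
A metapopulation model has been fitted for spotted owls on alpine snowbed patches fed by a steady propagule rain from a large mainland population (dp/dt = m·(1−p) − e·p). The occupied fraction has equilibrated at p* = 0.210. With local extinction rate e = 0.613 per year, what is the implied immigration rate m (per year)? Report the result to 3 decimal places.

At equilibrium m(1−p*) = e·p*, so m = e·p*/(1−p*).
m = 0.613 × 0.210 / 0.7900 = 0.1287/0.7900 = 0.1629.

0.163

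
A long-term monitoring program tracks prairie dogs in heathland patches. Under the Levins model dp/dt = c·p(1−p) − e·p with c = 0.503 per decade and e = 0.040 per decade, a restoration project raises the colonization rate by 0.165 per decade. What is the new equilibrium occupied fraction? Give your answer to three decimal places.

Before: p* = 1 − 0.040/0.503 = 0.9205.
After the change, c = 0.668, e = 0.04, so p* = 1 − 0.04/0.668 = 0.9401.

0.940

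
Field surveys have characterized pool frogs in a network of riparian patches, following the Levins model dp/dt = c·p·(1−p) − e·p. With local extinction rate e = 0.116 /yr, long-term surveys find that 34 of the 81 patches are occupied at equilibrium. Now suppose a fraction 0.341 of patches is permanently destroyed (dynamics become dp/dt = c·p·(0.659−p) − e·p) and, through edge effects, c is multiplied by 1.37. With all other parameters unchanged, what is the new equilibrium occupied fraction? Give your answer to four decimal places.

Observed p* = 34/81 = 0.41975.
Balance c(1−p*) = e gives c = e/(1 − 0.41975) = 0.116/0.58025 = 0.19991.
New p* = 0.659 − e/c = 0.659 − 0.11600/0.27388 = 0.23546.

0.2355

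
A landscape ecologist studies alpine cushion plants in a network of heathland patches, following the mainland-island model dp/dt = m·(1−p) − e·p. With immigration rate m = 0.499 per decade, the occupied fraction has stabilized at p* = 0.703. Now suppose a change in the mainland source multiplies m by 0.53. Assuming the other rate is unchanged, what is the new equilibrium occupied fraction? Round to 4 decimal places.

0.5564

Balance m(1−p*) = e·p* gives e = m(1−p*)/p* = 0.499×0.29700/0.70300 = 0.21082.
New p* = m/(m+e) = 0.26447/(0.26447+0.21082) = 0.55644.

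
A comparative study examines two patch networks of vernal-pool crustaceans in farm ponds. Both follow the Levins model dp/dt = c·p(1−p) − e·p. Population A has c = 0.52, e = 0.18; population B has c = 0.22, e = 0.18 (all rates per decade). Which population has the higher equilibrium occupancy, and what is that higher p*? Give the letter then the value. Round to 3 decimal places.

A: p*_A = 1 − 0.18/0.52 = 0.6538.
B: p*_B = 1 − 0.18/0.22 = 0.1818.
A is higher at 0.6538.

A, 0.654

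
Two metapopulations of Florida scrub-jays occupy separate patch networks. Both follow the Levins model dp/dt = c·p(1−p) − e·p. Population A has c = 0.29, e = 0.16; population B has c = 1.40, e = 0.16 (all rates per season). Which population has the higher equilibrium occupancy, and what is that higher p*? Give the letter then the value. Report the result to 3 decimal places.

B, 0.886

A: p*_A = 1 − 0.16/0.29 = 0.4483.
B: p*_B = 1 − 0.16/1.40 = 0.8857.
B is higher at 0.8857.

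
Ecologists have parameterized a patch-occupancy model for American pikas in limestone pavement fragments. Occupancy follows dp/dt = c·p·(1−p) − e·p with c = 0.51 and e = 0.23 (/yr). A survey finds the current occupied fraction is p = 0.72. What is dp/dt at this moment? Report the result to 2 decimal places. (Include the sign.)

Colonization term: c·p·(1−p) = 0.51×0.72×0.2800 = 0.10282.
Extinction term: e·p = 0.16560.
dp/dt = 0.10282 − 0.16560 = -0.06278.

-0.06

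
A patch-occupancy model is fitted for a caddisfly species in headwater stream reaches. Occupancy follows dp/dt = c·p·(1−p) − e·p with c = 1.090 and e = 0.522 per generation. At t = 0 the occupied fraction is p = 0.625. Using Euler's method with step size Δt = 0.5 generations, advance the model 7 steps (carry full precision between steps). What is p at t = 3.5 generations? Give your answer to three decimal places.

0.529

Update rule: p ← p + [c·p·(1−p) − e·p]·Δt with Δt = 0.5.
t = 0.5: p = 0.62500 + (-0.03539) = 0.58961
t = 1: p = 0.58961 + (-0.02201) = 0.56760
t = 1.5: p = 0.56760 + (-0.01438) = 0.55321
t = 2: p = 0.55321 + (-0.00968) = 0.54353
t = 2.5: p = 0.54353 + (-0.00664) = 0.53689
t = 3: p = 0.53689 + (-0.00462) = 0.53227
t = 3.5: p = 0.53227 + (-0.00324) = 0.52903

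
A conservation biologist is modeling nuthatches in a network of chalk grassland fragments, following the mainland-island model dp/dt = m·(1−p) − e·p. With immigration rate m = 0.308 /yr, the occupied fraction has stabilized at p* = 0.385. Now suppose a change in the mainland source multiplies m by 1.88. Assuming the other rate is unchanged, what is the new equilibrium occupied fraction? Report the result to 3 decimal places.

0.541

Balance m(1−p*) = e·p* gives e = m(1−p*)/p* = 0.308×0.61500/0.38500 = 0.49200.
New p* = m/(m+e) = 0.57904/(0.57904+0.49200) = 0.54063.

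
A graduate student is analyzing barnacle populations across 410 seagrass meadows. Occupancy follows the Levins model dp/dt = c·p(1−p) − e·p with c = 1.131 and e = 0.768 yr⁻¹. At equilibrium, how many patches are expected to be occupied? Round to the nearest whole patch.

p* = 1 − e/c = 1 − 0.768/1.131 = 0.3210.
Expected occupied patches = N × p* = 410 × 0.3210 = 131.59 ≈ 132.

132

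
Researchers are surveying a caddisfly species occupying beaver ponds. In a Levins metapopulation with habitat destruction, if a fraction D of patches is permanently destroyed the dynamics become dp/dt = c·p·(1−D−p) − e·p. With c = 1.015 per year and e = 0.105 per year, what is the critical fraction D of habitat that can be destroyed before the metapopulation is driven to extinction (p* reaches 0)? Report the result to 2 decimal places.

The nontrivial equilibrium is p* = (1−D) − e/c; extinction occurs when this hits zero.
So D_crit = 1 − e/c = 1 − 0.105/1.015 = 1 − 0.1034 = 0.8966.
This equals the undisturbed p*, a classic result of Lande's extension.

0.90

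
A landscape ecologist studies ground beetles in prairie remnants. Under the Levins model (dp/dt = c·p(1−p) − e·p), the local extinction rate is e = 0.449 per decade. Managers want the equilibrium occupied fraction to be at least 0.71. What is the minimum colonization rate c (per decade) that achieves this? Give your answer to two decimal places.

p* = 1 − e/c ≥ 0.71 requires e/c ≤ 0.2900, i.e. c ≥ e/0.2900.
c_min = 0.449/0.2900 = 1.5483.

1.55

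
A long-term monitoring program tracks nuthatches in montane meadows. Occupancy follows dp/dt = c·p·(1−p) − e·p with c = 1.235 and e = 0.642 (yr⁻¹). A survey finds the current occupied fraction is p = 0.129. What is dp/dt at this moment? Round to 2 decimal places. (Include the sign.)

Colonization term: c·p·(1−p) = 1.235×0.129×0.8710 = 0.13876.
Extinction term: e·p = 0.08282.
dp/dt = 0.13876 − 0.08282 = 0.05595.

0.06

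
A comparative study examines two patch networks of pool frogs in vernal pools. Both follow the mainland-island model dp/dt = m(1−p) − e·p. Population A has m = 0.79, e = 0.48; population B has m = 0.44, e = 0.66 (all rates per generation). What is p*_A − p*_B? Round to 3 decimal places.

A: p*_A = m/(m+e) = 0.79/1.2700 = 0.6220.
B: p*_B = 0.44/1.1000 = 0.4000.
p*_A − p*_B = 0.6220 − 0.4000 = 0.2220.

0.222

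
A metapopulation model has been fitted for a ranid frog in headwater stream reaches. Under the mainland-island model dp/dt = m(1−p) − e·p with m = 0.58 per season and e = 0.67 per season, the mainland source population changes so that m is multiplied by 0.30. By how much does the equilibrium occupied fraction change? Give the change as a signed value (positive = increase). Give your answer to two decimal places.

-0.26

Before: p* = 0.58/(0.58+0.67) = 0.4640.
After: m = 0.174, e = 0.67; p* = 0.174/0.8440 = 0.2062.
Δp* = 0.2062 − 0.4640 = -0.2578.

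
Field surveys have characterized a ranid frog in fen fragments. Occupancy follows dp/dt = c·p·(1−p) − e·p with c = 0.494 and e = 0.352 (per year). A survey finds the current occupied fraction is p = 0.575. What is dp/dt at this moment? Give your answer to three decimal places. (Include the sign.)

-0.082

Colonization term: c·p·(1−p) = 0.494×0.575×0.4250 = 0.12072.
Extinction term: e·p = 0.20240.
dp/dt = 0.12072 − 0.20240 = -0.08168.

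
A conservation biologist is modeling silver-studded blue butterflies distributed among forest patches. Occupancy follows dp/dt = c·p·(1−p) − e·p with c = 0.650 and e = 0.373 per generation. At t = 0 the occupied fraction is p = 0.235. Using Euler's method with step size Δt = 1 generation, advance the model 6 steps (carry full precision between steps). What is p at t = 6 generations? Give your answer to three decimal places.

0.375

Update rule: p ← p + [c·p·(1−p) − e·p]·Δt with Δt = 1.
  1  |  dp/dt·Δt = +0.029199  |  p_1 = 0.264199
  2  |  dp/dt·Δt = +0.027812  |  p_2 = 0.292011
  3  |  dp/dt·Δt = +0.025461  |  p_3 = 0.317472
  4  |  dp/dt·Δt = +0.022427  |  p_4 = 0.339900
  5  |  dp/dt·Δt = +0.019057  |  p_5 = 0.358956
  6  |  dp/dt·Δt = +0.015679  |  p_6 = 0.374635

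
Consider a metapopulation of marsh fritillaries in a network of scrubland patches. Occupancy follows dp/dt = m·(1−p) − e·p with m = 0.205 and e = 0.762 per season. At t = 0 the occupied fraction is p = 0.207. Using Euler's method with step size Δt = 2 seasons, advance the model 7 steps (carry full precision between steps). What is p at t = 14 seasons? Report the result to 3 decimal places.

Update rule: p ← p + [m·(1−p) − e·p]·Δt with Δt = 2.
t = 2: p = 0.20700 + (+0.00966) = 0.21666
t = 4: p = 0.21666 + (-0.00902) = 0.20764
t = 6: p = 0.20764 + (+0.00843) = 0.21607
t = 8: p = 0.21607 + (-0.00787) = 0.20819
t = 10: p = 0.20819 + (+0.00735) = 0.21555
t = 12: p = 0.21555 + (-0.00687) = 0.20868
t = 14: p = 0.20868 + (+0.00641) = 0.21509

0.215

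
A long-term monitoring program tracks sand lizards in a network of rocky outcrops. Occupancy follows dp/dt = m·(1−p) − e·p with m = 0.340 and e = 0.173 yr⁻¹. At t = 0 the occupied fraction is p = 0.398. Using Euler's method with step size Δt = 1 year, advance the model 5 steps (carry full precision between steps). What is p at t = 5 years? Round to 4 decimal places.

0.6555

Update rule: p ← p + [m·(1−p) − e·p]·Δt with Δt = 1.
p: 0.39800 → 0.53383  (Δp = +0.13583)
p: 0.53383 → 0.59997  (Δp = +0.06615)
p: 0.59997 → 0.63219  (Δp = +0.03221)
p: 0.63219 → 0.64788  (Δp = +0.01569)
p: 0.64788 → 0.65552  (Δp = +0.00764)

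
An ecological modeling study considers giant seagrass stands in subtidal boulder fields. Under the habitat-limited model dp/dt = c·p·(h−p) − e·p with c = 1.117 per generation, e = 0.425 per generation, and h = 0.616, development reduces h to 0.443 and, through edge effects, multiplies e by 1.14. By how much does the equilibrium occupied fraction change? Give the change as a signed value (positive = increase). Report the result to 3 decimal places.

Before: p* = h − e/c = 0.616 − 0.425/1.117 = 0.616 − 0.3805 = 0.2355.
After: c = 1.117, e = 0.4845, h = 0.443; p* = 0.443 − 0.4845/1.117 = 0.0092.
Δp* = 0.0092 − 0.2355 = -0.2263.

-0.226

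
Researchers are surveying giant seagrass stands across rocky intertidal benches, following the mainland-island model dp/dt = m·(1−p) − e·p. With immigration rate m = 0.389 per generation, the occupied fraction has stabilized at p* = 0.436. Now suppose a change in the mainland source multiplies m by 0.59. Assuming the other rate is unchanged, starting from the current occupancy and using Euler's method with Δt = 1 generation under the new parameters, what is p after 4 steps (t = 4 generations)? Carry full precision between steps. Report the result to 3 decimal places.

Balance m(1−p*) = e·p* gives e = m(1−p*)/p* = 0.389×0.56400/0.43600 = 0.50320.
Starting from p₀ = 0.43600; update p ← p + (dp/dt)·Δt with the new parameters.
p: 0.43600 → 0.34605  (Δp = -0.08995)
p: 0.34605 → 0.32200  (Δp = -0.02404)
p: 0.32200 → 0.31558  (Δp = -0.00643)
p: 0.31558 → 0.31386  (Δp = -0.00172)

0.314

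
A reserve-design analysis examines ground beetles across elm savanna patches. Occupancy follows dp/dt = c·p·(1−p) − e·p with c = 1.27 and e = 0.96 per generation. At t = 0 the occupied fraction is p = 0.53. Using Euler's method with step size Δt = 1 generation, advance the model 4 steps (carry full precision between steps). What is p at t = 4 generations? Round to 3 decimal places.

0.266

Update rule: p ← p + [c·p·(1−p) − e·p]·Δt with Δt = 1.
t = 1: p = 0.53000 + (-0.19244) = 0.33756
t = 2: p = 0.33756 + (-0.04007) = 0.29749
t = 3: p = 0.29749 + (-0.02017) = 0.27732
t = 4: p = 0.27732 + (-0.01170) = 0.26562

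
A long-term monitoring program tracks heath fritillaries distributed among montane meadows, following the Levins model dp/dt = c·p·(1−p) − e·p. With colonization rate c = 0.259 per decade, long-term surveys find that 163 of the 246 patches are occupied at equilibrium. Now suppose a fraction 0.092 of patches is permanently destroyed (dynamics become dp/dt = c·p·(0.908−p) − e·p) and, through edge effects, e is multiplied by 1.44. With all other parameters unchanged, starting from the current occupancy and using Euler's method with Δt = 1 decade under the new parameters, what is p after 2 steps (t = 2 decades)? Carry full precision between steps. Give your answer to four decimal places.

Observed p* = 163/246 = 0.66260.
Balance c(1−p*) = e gives e = 0.259×(1 − 0.66260) = 0.08739.
Starting from p₀ = 0.66260; update p ← p + (dp/dt)·Δt with the new parameters.
  1  |  dp/dt·Δt = -0.041265  |  p_1 = 0.621336
  2  |  dp/dt·Δt = -0.032055  |  p_2 = 0.589281

0.5893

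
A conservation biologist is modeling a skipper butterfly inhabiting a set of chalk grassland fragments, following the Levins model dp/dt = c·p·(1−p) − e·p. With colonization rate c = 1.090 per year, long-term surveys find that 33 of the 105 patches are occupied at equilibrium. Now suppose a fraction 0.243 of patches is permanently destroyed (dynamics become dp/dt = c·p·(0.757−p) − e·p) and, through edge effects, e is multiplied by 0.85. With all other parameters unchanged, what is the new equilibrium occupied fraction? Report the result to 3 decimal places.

0.174

Observed p* = 33/105 = 0.31429.
Balance c(1−p*) = e gives e = 1.090×(1 − 0.31429) = 0.74742.
New p* = 0.757 − e/c = 0.757 − 0.63531/1.09000 = 0.17415.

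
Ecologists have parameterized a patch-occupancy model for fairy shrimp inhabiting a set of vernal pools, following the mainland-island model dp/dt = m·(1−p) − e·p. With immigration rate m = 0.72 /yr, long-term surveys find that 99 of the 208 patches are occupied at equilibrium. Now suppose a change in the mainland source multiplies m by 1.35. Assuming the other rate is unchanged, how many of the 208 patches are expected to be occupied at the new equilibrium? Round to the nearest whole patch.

115

Observed p* = 99/208 = 0.47596.
Balance m(1−p*) = e·p* gives e = m(1−p*)/p* = 0.72×0.52404/0.47596 = 0.79273.
New p* = m/(m+e) = 0.97200/(0.97200+0.79273) = 0.55079.
Expected occupied = 208 × 0.55079 = 114.56 ≈ 115.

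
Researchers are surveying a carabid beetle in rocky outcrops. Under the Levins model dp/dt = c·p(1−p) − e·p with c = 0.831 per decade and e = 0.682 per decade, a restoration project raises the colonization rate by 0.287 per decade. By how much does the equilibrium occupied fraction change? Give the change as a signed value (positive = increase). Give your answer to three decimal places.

0.211

Before: p* = 1 − 0.682/0.831 = 0.1793.
After the change, c = 1.118, e = 0.682, so p* = 1 − 0.682/1.118 = 0.3900.
Δp* = 0.3900 − 0.1793 = +0.2107.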